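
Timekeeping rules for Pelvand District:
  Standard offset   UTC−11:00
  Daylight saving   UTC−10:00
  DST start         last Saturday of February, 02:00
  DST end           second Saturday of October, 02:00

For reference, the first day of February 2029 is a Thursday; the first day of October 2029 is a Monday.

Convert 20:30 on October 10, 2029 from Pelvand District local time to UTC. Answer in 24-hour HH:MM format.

06:30

1 February 2029 is a Thursday, so Saturdays fall on 3, 10, 17, 24; the last is February 24.
1 October 2029 is a Monday, so the first Saturday is October 6 and the second is October 13.
Daylight saving runs 24 February – 13 October; October 10, 2029 is inside that window, so Pelvand District is at UTC−10:00.
20:30 local + 10h = 06:30 UTC (rolling into the next day, 11 October 2029).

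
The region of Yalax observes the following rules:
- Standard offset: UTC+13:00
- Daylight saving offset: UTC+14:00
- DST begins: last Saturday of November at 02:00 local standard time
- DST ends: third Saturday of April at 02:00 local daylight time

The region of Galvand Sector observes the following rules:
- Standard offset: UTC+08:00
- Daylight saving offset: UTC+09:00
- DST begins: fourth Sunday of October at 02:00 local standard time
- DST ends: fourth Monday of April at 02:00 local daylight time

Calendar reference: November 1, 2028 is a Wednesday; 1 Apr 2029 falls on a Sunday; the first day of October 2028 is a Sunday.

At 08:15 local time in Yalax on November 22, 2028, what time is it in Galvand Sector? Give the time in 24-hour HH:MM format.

1 November 2028 is a Wednesday, so Saturdays fall on 4, 11, 18, 25; the last is November 25.
1 April 2029 is a Sunday, so the first Saturday is April 7 and the third is April 21.
November 22, 2028 is outside the daylight-saving period (25 November 2028 – 21 April 2029), so Yalax is on standard time, UTC+13:00.
08:15 Yalax − 13h = 19:15 UTC (rolling into the previous day, 21 November 2028).
1 October 2028 is a Sunday, so the first Sunday is October 1 and the fourth is October 22.
1 April 2029 is a Sunday, so the first Monday is April 2 and the fourth is April 23.
At the standard offset (UTC+08:00), 19:15 UTC + 8h = 03:15 Galvand Sector standard time (rolling into the next day, 22 November 2028).
The standard-time date in Galvand Sector, November 22, 2028, lies within the daylight-saving period (22 October 2028 – 23 April 2029), so Galvand Sector is on daylight time, UTC+09:00.
19:15 UTC + 9h = 04:15 Galvand Sector (rolling into the next day, 22 November 2028).

04:15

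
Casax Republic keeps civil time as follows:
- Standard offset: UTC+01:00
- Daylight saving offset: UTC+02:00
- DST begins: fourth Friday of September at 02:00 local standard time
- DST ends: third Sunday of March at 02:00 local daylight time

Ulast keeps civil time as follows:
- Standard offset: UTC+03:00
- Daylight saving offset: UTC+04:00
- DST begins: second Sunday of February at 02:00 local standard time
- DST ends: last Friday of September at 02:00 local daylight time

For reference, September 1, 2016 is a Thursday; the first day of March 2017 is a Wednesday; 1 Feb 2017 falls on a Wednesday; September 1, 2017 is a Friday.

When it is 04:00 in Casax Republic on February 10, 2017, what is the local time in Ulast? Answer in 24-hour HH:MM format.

05:00

1 September 2016 is a Thursday, so the first Friday is September 2 and the fourth is September 23.
1 March 2017 is a Wednesday, so the first Sunday is March 5 and the third is March 19.
Daylight saving runs 23 September 2016 – 19 March 2017; February 10, 2017 is inside that window, so Casax Republic is at UTC+02:00.
04:00 Casax Republic − 2h = 02:00 UTC.
1 February 2017 is a Wednesday, so the first Sunday is February 5 and the second is February 12.
1 September 2017 is a Friday, so Fridays fall on 1, 8, 15, 22, 29; the last is September 29.
At the standard offset (UTC+03:00), 02:00 UTC + 3h = 05:00 Ulast standard time.
Daylight saving runs 12 February – 29 September; the standard-time date in Ulast, February 10, 2017, is outside that window, so Ulast is on standard time at UTC+03:00.
02:00 UTC + 3h = 05:00 Ulast.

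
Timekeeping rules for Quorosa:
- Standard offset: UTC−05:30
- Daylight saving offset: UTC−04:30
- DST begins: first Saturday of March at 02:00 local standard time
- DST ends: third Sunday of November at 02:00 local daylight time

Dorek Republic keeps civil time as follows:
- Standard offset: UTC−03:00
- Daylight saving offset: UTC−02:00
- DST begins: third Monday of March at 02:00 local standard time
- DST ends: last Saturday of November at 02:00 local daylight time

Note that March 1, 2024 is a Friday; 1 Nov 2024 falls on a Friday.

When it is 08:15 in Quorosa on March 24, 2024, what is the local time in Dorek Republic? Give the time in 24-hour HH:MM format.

10:45

1 March 2024 is a Friday, so the first Saturday is March 2.
1 November 2024 is a Friday, so the first Sunday is November 3 and the third is November 17.
March 24, 2024 lies within the daylight-saving period (2 March – 17 November), so Quorosa is on daylight time, UTC−04:30.
08:15 Quorosa + 4h30m = 12:45 UTC.
1 March 2024 is a Friday, so the first Monday is March 4 and the third is March 18.
1 November 2024 is a Friday, so Saturdays fall on 2, 9, 16, 23, 30; the last is November 30.
At the standard offset (UTC−03:00), 12:45 UTC − 3h = 09:45 Dorek Republic standard time.
The standard-time date in Dorek Republic, March 24, 2024, lies within the daylight-saving period (18 March – 30 November), so Dorek Republic is on daylight time, UTC−02:00.
12:45 UTC − 2h = 10:45 Dorek Republic.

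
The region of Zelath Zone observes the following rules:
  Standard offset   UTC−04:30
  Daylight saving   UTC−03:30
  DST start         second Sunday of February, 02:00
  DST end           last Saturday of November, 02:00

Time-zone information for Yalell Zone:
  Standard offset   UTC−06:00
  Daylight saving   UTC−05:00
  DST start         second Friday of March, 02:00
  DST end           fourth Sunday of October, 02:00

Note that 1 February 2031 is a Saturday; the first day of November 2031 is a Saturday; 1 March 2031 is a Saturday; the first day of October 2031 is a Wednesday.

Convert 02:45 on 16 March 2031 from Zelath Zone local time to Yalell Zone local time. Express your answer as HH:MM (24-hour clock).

01:15

1 February 2031 is a Saturday, so the first Sunday is February 2 and the second is February 9.
1 November 2031 is a Saturday, so Saturdays fall on 1, 8, 15, 22, 29; the last is November 29.
16 March 2031 falls between 9 February and 29 November, so daylight saving is in effect and Zelath Zone is at UTC−03:30.
02:45 Zelath Zone + 3h30m = 06:15 UTC.
1 March 2031 is a Saturday, so the first Friday is March 7 and the second is March 14.
1 October 2031 is a Wednesday, so the first Sunday is October 5 and the fourth is October 26.
At the standard offset (UTC−06:00), 06:15 UTC − 6h = 00:15 Yalell Zone standard time.
The standard-time date in Yalell Zone, 16 March 2031, falls between 14 March and 26 October, so daylight saving is in effect and Yalell Zone is at UTC−05:00.
06:15 UTC − 5h = 01:15 Yalell Zone.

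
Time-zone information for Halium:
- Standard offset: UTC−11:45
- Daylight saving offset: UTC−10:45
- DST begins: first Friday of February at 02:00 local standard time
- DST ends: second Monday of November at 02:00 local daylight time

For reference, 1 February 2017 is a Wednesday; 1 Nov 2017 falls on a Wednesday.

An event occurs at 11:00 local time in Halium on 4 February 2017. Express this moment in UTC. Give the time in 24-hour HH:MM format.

1 February 2017 is a Wednesday, so the first Friday is February 3.
1 November 2017 is a Wednesday, so the first Monday is November 6 and the second is November 13.
4 February 2017 lies within the daylight-saving period (3 February – 13 November), so Halium is on daylight time, UTC−10:45.
11:00 local + 10h45m = 21:45 UTC.

21:45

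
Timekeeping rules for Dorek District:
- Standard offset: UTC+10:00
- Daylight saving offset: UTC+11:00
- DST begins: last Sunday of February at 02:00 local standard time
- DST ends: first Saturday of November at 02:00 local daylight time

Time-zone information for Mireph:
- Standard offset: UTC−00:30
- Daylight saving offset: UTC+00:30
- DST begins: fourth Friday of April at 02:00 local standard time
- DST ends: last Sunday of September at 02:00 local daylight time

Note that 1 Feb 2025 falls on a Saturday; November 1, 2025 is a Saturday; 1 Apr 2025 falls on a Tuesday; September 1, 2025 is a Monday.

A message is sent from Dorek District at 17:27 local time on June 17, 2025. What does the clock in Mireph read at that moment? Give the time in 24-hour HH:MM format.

1 February 2025 is a Saturday, so Sundays fall on 2, 9, 16, 23; the last is February 23.
1 November 2025 is a Saturday, so the first Saturday is November 1.
June 17, 2025 lies within the daylight-saving period (23 February – 1 November), so Dorek District is on daylight time, UTC+11:00.
17:27 Dorek District − 11h = 06:27 UTC.
1 April 2025 is a Tuesday, so the first Friday is April 4 and the fourth is April 25.
1 September 2025 is a Monday, so Sundays fall on 7, 14, 21, 28; the last is September 28.
At the standard offset (UTC−00:30), 06:27 UTC − 0h30m = 05:57 Mireph standard time.
The standard-time date in Mireph, June 17, 2025, lies within the daylight-saving period (25 April – 28 September), so Mireph is on daylight time, UTC+00:30.
06:27 UTC + 0h30m = 06:57 Mireph.

06:57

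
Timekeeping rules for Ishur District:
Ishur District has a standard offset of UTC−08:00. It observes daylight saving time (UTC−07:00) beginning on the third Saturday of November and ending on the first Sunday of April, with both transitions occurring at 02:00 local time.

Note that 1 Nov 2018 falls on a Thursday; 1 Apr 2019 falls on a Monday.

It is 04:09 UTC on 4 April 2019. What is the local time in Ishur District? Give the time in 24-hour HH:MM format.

1 November 2018 is a Thursday, so the first Saturday is November 3 and the third is November 17.
1 April 2019 is a Monday, so the first Sunday is April 7.
At the standard offset (UTC−08:00), 04:09 UTC − 8h = 20:09 Ishur District standard time (rolling into the previous day, 3 April 2019).
The standard-time date in Ishur District, 3 April 2019, falls between 17 November 2018 and 7 April 2019, so daylight saving is in effect and Ishur District is at UTC−07:00.
04:09 UTC − 7h = 21:09 local (rolling into the previous day, 3 April 2019).

21:09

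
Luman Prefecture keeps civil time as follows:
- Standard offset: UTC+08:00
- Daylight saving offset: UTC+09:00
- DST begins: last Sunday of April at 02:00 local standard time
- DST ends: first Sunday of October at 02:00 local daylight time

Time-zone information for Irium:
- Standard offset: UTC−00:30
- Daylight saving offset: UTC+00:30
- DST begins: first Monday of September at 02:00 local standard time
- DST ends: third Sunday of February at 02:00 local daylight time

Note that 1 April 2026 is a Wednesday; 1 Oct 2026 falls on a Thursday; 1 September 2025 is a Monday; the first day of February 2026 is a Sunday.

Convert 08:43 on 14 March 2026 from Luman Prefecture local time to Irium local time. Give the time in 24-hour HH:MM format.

1 April 2026 is a Wednesday, so Sundays fall on 5, 12, 19, 26; the last is April 26.
1 October 2026 is a Thursday, so the first Sunday is October 4.
14 March 2026 is outside the daylight-saving period (26 April – 4 October), so Luman Prefecture is on standard time, UTC+08:00.
08:43 Luman Prefecture − 8h = 00:43 UTC.
1 September 2025 is a Monday, so the first Monday is September 1.
1 February 2026 is a Sunday, so the first Sunday is February 1 and the third is February 15.
At the standard offset (UTC−00:30), 00:43 UTC − 0h30m = 00:13 Irium standard time.
The standard-time date in Irium, 14 March 2026, is outside the daylight-saving period (1 September 2025 – 15 February 2026), so Irium is on standard time, UTC−00:30.
00:43 UTC − 0h30m = 00:13 Irium.

00:13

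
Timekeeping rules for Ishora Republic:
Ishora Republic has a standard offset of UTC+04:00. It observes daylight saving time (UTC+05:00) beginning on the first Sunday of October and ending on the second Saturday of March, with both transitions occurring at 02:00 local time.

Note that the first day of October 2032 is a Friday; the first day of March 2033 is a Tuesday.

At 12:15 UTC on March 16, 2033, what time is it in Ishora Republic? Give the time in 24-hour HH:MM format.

1 October 2032 is a Friday, so the first Sunday is October 3.
1 March 2033 is a Tuesday, so the first Saturday is March 5 and the second is March 12.
At the standard offset (UTC+04:00), 12:15 UTC + 4h = 16:15 Ishora Republic standard time.
The standard-time date in Ishora Republic, March 16, 2033, does not fall between 3 October 2032 and 12 March 2033, so daylight saving is not in effect and Ishora Republic is at UTC+04:00.
12:15 UTC + 4h = 16:15 local.

16:15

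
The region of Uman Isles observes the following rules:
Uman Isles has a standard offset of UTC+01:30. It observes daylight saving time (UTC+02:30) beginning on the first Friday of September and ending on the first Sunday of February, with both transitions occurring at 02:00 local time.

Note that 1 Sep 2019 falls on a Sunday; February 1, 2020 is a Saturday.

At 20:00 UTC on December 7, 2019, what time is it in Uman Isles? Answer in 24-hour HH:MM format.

22:30

1 September 2019 is a Sunday, so the first Friday is September 6.
1 February 2020 is a Saturday, so the first Sunday is February 2.
At the standard offset (UTC+01:30), 20:00 UTC + 1h30m = 21:30 Uman Isles standard time.
The standard-time date in Uman Isles, December 7, 2019, falls between 6 September 2019 and 2 February 2020, so daylight saving is in effect and Uman Isles is at UTC+02:30.
20:00 UTC + 2h30m = 22:30 local.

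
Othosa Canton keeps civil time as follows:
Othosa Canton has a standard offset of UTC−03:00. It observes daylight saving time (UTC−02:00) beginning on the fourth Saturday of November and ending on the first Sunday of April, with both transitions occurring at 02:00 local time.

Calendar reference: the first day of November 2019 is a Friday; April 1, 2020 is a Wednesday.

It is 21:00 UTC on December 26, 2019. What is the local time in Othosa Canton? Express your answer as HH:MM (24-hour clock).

19:00

1 November 2019 is a Friday, so the first Saturday is November 2 and the fourth is November 23.
1 April 2020 is a Wednesday, so the first Sunday is April 5.
At the standard offset (UTC−03:00), 21:00 UTC − 3h = 18:00 Othosa Canton standard time.
Daylight saving runs 23 November 2019 – 5 April 2020; the standard-time date in Othosa Canton, December 26, 2019, is inside that window, so Othosa Canton is at UTC−02:00.
21:00 UTC − 2h = 19:00 local.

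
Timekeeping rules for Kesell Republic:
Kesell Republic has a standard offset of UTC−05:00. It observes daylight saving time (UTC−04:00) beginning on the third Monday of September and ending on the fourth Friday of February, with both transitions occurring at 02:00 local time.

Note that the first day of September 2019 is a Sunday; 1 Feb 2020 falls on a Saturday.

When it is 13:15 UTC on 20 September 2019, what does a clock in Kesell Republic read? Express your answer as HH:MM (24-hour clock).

09:15

1 September 2019 is a Sunday, so the first Monday is September 2 and the third is September 16.
1 February 2020 is a Saturday, so the first Friday is February 7 and the fourth is February 28.
At the standard offset (UTC−05:00), 13:15 UTC − 5h = 08:15 Kesell Republic standard time.
The standard-time date in Kesell Republic, 20 September 2019, falls between 16 September 2019 and 28 February 2020, so daylight saving is in effect and Kesell Republic is at UTC−04:00.
13:15 UTC − 4h = 09:15 local.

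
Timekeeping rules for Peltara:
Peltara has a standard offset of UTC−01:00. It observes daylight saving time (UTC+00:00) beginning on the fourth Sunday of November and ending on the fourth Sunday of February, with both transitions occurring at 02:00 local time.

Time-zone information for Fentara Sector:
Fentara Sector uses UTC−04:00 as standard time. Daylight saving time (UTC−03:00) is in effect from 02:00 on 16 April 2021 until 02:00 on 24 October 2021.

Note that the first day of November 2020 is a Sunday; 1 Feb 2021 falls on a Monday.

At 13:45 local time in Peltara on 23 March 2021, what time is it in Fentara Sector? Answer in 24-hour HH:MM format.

1 November 2020 is a Sunday, so the first Sunday is November 1 and the fourth is November 22.
1 February 2021 is a Monday, so the first Sunday is February 7 and the fourth is February 28.
23 March 2021 does not fall between 22 November 2020 and 28 February 2021, so daylight saving is not in effect and Peltara is at UTC−01:00.
13:45 Peltara + 1h = 14:45 UTC.
At the standard offset (UTC−04:00), 14:45 UTC − 4h = 10:45 Fentara Sector standard time.
Daylight saving runs 16 April – 24 October; the standard-time date in Fentara Sector, 23 March 2021, is outside that window, so Fentara Sector is on standard time at UTC−04:00.
14:45 UTC − 4h = 10:45 Fentara Sector.

10:45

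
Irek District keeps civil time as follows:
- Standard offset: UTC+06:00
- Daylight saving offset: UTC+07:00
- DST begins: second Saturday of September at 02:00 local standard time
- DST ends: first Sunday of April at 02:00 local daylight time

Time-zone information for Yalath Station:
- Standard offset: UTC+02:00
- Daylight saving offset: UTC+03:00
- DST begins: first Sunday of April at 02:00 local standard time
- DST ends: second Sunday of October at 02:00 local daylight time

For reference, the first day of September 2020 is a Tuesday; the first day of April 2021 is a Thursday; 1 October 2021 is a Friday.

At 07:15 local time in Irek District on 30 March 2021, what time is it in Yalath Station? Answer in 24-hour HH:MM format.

1 September 2020 is a Tuesday, so the first Saturday is September 5 and the second is September 12.
1 April 2021 is a Thursday, so the first Sunday is April 4.
30 March 2021 lies within the daylight-saving period (12 September 2020 – 4 April 2021), so Irek District is on daylight time, UTC+07:00.
07:15 Irek District − 7h = 00:15 UTC.
1 April 2021 is a Thursday, so the first Sunday is April 4.
1 October 2021 is a Friday, so the first Sunday is October 3 and the second is October 10.
At the standard offset (UTC+02:00), 00:15 UTC + 2h = 02:15 Yalath Station standard time.
The standard-time date in Yalath Station, 30 March 2021, is outside the daylight-saving period (4 April – 10 October), so Yalath Station is on standard time, UTC+02:00.
00:15 UTC + 2h = 02:15 Yalath Station.

02:15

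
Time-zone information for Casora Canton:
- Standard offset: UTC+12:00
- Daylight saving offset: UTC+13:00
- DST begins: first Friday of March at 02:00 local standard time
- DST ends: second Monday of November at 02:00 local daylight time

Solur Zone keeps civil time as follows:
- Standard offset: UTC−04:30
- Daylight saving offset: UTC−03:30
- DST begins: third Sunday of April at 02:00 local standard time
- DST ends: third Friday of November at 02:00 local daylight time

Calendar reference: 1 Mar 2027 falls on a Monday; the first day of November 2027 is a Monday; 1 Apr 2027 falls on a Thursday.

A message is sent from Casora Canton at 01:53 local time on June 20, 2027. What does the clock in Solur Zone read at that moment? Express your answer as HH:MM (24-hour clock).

1 March 2027 is a Monday, so the first Friday is March 5.
1 November 2027 is a Monday, so the first Monday is November 1 and the second is November 8.
June 20, 2027 lies within the daylight-saving period (5 March – 8 November), so Casora Canton is on daylight time, UTC+13:00.
01:53 Casora Canton − 13h = 12:53 UTC (rolling into the previous day, 19 June 2027).
1 April 2027 is a Thursday, so the first Sunday is April 4 and the third is April 18.
1 November 2027 is a Monday, so the first Friday is November 5 and the third is November 19.
At the standard offset (UTC−04:30), 12:53 UTC − 4h30m = 08:23 Solur Zone standard time.
The standard-time date in Solur Zone, June 19, 2027, falls between 18 April and 19 November, so daylight saving is in effect and Solur Zone is at UTC−03:30.
12:53 UTC − 3h30m = 09:23 Solur Zone.

09:23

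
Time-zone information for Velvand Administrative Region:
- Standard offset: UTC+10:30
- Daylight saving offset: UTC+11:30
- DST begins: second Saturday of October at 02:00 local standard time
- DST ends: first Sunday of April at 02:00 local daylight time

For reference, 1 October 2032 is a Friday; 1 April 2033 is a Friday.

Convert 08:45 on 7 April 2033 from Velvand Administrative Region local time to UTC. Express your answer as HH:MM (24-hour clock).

22:15

1 October 2032 is a Friday, so the first Saturday is October 2 and the second is October 9.
1 April 2033 is a Friday, so the first Sunday is April 3.
7 April 2033 is outside the daylight-saving period (9 October 2032 – 3 April 2033), so Velvand Administrative Region is on standard time, UTC+10:30.
08:45 local − 10h30m = 22:15 UTC (rolling into the previous day, 6 April 2033).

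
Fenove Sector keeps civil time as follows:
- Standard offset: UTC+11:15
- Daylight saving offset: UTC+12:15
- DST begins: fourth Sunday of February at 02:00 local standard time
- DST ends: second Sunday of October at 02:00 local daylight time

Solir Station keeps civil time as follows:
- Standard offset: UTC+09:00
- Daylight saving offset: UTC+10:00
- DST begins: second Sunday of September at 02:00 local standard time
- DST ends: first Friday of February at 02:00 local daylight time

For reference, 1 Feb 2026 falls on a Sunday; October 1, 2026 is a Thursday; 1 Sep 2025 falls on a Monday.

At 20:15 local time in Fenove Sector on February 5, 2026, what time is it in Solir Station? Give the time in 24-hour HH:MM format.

1 February 2026 is a Sunday, so the first Sunday is February 1 and the fourth is February 22.
1 October 2026 is a Thursday, so the first Sunday is October 4 and the second is October 11.
February 5, 2026 is outside the daylight-saving period (22 February – 11 October), so Fenove Sector is on standard time, UTC+11:15.
20:15 Fenove Sector − 11h15m = 09:00 UTC.
1 September 2025 is a Monday, so the first Sunday is September 7 and the second is September 14.
1 February 2026 is a Sunday, so the first Friday is February 6.
At the standard offset (UTC+09:00), 09:00 UTC + 9h = 18:00 Solir Station standard time.
The standard-time date in Solir Station, February 5, 2026, falls between 14 September 2025 and 6 February 2026, so daylight saving is in effect and Solir Station is at UTC+10:00.
09:00 UTC + 10h = 19:00 Solir Station.

19:00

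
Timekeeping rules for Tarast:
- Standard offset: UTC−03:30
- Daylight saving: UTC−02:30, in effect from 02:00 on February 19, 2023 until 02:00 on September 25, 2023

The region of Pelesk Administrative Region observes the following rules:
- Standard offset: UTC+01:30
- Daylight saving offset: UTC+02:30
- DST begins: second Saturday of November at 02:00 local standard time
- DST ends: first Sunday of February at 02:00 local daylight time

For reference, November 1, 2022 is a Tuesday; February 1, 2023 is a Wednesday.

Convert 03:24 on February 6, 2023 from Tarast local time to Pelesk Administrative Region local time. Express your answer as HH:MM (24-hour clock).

Daylight saving runs 19 February – 25 September; February 6, 2023 is outside that window, so Tarast is on standard time at UTC−03:30.
03:24 Tarast + 3h30m = 06:54 UTC.
1 November 2022 is a Tuesday, so the first Saturday is November 5 and the second is November 12.
1 February 2023 is a Wednesday, so the first Sunday is February 5.
At the standard offset (UTC+01:30), 06:54 UTC + 1h30m = 08:24 Pelesk Administrative Region standard time.
The standard-time date in Pelesk Administrative Region, February 6, 2023, is outside the daylight-saving period (12 November 2022 – 5 February 2023), so Pelesk Administrative Region is on standard time, UTC+01:30.
06:54 UTC + 1h30m = 08:24 Pelesk Administrative Region.

08:24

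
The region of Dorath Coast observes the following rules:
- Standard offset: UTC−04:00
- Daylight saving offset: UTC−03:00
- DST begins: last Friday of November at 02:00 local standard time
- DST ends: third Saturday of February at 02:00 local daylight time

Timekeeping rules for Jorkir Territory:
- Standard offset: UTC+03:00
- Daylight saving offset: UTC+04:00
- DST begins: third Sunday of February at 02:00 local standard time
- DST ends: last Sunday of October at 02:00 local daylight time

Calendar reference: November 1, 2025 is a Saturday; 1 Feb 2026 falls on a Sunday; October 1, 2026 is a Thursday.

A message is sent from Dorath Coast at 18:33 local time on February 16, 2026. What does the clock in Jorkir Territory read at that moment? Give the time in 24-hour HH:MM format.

1 November 2025 is a Saturday, so Fridays fall on 7, 14, 21, 28; the last is November 28.
1 February 2026 is a Sunday, so the first Saturday is February 7 and the third is February 21.
February 16, 2026 lies within the daylight-saving period (28 November 2025 – 21 February 2026), so Dorath Coast is on daylight time, UTC−03:00.
18:33 Dorath Coast + 3h = 21:33 UTC.
1 February 2026 is a Sunday, so the first Sunday is February 1 and the third is February 15.
1 October 2026 is a Thursday, so Sundays fall on 4, 11, 18, 25; the last is October 25.
At the standard offset (UTC+03:00), 21:33 UTC + 3h = 00:33 Jorkir Territory standard time (rolling into the next day, 17 February 2026).
The standard-time date in Jorkir Territory, February 17, 2026, falls between 15 February and 25 October, so daylight saving is in effect and Jorkir Territory is at UTC+04:00.
21:33 UTC + 4h = 01:33 Jorkir Territory (rolling into the next day, 17 February 2026).

01:33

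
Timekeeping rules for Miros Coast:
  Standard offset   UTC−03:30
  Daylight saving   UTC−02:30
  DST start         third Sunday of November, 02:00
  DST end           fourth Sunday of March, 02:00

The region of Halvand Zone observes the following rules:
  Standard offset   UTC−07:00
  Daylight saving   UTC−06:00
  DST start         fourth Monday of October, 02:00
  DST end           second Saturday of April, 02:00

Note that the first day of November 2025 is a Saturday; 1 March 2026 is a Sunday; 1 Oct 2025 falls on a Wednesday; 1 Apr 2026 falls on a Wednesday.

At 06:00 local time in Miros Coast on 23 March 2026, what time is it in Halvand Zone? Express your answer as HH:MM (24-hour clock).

03:30

1 November 2025 is a Saturday, so the first Sunday is November 2 and the third is November 16.
1 March 2026 is a Sunday, so the first Sunday is March 1 and the fourth is March 22.
Daylight saving runs 16 November 2025 – 22 March 2026; 23 March 2026 is outside that window, so Miros Coast is on standard time at UTC−03:30.
06:00 Miros Coast + 3h30m = 09:30 UTC.
1 October 2025 is a Wednesday, so the first Monday is October 6 and the fourth is October 27.
1 April 2026 is a Wednesday, so the first Saturday is April 4 and the second is April 11.
At the standard offset (UTC−07:00), 09:30 UTC − 7h = 02:30 Halvand Zone standard time.
The standard-time date in Halvand Zone, 23 March 2026, lies within the daylight-saving period (27 October 2025 – 11 April 2026), so Halvand Zone is on daylight time, UTC−06:00.
09:30 UTC − 6h = 03:30 Halvand Zone.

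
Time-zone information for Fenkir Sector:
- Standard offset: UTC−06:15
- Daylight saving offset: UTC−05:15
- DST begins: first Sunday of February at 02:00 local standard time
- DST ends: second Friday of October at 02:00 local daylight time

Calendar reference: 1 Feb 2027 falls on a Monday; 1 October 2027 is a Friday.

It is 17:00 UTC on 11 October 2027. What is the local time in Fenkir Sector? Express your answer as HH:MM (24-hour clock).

10:45

1 February 2027 is a Monday, so the first Sunday is February 7.
1 October 2027 is a Friday, so the first Friday is October 1 and the second is October 8.
At the standard offset (UTC−06:15), 17:00 UTC − 6h15m = 10:45 Fenkir Sector standard time.
Daylight saving runs 7 February – 8 October; the standard-time date in Fenkir Sector, 11 October 2027, is outside that window, so Fenkir Sector is on standard time at UTC−06:15.
17:00 UTC − 6h15m = 10:45 local.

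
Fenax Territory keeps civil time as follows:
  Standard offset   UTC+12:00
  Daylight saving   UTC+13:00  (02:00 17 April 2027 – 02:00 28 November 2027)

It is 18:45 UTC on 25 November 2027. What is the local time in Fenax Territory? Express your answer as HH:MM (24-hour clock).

07:45

At the standard offset (UTC+12:00), 18:45 UTC + 12h = 06:45 Fenax Territory standard time (rolling into the next day, 26 November 2027).
The standard-time date in Fenax Territory, 26 November 2027, lies within the daylight-saving period (17 April – 28 November), so Fenax Territory is on daylight time, UTC+13:00.
18:45 UTC + 13h = 07:45 local (rolling into the next day, 26 November 2027).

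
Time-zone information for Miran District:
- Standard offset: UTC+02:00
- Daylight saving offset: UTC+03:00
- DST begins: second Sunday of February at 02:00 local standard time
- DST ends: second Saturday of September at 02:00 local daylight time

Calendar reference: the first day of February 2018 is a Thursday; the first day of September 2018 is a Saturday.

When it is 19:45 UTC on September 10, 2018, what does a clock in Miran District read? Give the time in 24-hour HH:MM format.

1 February 2018 is a Thursday, so the first Sunday is February 4 and the second is February 11.
1 September 2018 is a Saturday, so the first Saturday is September 1 and the second is September 8.
At the standard offset (UTC+02:00), 19:45 UTC + 2h = 21:45 Miran District standard time.
The standard-time date in Miran District, September 10, 2018, is outside the daylight-saving period (11 February – 8 September), so Miran District is on standard time, UTC+02:00.
19:45 UTC + 2h = 21:45 local.

21:45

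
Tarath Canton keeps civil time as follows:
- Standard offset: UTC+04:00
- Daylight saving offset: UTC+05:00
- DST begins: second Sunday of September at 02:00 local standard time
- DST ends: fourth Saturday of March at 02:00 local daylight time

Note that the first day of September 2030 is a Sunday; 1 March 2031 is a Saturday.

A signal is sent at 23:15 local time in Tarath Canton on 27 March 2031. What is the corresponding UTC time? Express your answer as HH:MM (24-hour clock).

19:15

1 September 2030 is a Sunday, so the first Sunday is September 1 and the second is September 8.
1 March 2031 is a Saturday, so the first Saturday is March 1 and the fourth is March 22.
27 March 2031 does not fall between 8 September 2030 and 22 March 2031, so daylight saving is not in effect and Tarath Canton is at UTC+04:00.
23:15 local − 4h = 19:15 UTC.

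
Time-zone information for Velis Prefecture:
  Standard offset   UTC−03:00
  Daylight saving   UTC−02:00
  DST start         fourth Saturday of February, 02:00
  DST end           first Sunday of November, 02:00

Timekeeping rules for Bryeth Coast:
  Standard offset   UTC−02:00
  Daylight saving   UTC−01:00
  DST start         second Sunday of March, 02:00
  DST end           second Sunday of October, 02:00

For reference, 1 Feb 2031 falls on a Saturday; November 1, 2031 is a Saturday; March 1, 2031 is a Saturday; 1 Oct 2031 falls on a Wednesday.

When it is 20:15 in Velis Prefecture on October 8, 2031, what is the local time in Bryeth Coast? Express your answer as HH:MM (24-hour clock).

21:15

1 February 2031 is a Saturday, so the first Saturday is February 1 and the fourth is February 22.
1 November 2031 is a Saturday, so the first Sunday is November 2.
October 8, 2031 falls between 22 February and 2 November, so daylight saving is in effect and Velis Prefecture is at UTC−02:00.
20:15 Velis Prefecture + 2h = 22:15 UTC.
1 March 2031 is a Saturday, so the first Sunday is March 2 and the second is March 9.
1 October 2031 is a Wednesday, so the first Sunday is October 5 and the second is October 12.
At the standard offset (UTC−02:00), 22:15 UTC − 2h = 20:15 Bryeth Coast standard time.
Daylight saving runs 9 March – 12 October; the standard-time date in Bryeth Coast, October 8, 2031, is inside that window, so Bryeth Coast is at UTC−01:00.
22:15 UTC − 1h = 21:15 Bryeth Coast.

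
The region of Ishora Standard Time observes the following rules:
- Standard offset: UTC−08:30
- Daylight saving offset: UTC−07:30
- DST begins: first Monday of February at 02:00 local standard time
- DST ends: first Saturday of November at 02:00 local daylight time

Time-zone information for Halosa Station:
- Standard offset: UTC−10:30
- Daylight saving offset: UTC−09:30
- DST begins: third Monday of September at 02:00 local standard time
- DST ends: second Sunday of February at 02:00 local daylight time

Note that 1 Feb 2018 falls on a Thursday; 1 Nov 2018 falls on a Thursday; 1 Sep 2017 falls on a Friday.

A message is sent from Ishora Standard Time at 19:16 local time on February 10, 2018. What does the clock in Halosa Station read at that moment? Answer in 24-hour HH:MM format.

1 February 2018 is a Thursday, so the first Monday is February 5.
1 November 2018 is a Thursday, so the first Saturday is November 3.
February 10, 2018 lies within the daylight-saving period (5 February – 3 November), so Ishora Standard Time is on daylight time, UTC−07:30.
19:16 Ishora Standard Time + 7h30m = 02:46 UTC (rolling into the next day, 11 February 2018).
1 September 2017 is a Friday, so the first Monday is September 4 and the third is September 18.
1 February 2018 is a Thursday, so the first Sunday is February 4 and the second is February 11.
At the standard offset (UTC−10:30), 02:46 UTC − 10h30m = 16:16 Halosa Station standard time (rolling into the previous day, 10 February 2018).
The standard-time date in Halosa Station, February 10, 2018, falls between 18 September 2017 and 11 February 2018, so daylight saving is in effect and Halosa Station is at UTC−09:30.
02:46 UTC − 9h30m = 17:16 Halosa Station (rolling into the previous day, 10 February 2018).

17:16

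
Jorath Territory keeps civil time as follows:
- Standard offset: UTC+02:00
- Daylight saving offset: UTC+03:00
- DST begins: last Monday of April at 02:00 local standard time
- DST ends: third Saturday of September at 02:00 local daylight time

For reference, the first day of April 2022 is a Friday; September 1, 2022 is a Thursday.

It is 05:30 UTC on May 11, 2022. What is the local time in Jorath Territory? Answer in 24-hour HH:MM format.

1 April 2022 is a Friday, so Mondays fall on 4, 11, 18, 25; the last is April 25.
1 September 2022 is a Thursday, so the first Saturday is September 3 and the third is September 17.
At the standard offset (UTC+02:00), 05:30 UTC + 2h = 07:30 Jorath Territory standard time.
Daylight saving runs 25 April – 17 September; the standard-time date in Jorath Territory, May 11, 2022, is inside that window, so Jorath Territory is at UTC+03:00.
05:30 UTC + 3h = 08:30 local.

08:30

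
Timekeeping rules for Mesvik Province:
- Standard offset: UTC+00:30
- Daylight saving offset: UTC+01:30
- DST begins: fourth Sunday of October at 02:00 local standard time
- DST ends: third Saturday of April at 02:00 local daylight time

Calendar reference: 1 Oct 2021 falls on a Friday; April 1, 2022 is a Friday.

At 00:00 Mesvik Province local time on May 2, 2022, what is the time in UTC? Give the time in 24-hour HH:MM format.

1 October 2021 is a Friday, so the first Sunday is October 3 and the fourth is October 24.
1 April 2022 is a Friday, so the first Saturday is April 2 and the third is April 16.
May 2, 2022 is outside the daylight-saving period (24 October 2021 – 16 April 2022), so Mesvik Province is on standard time, UTC+00:30.
00:00 local − 0h30m = 23:30 UTC (rolling into the previous day, 1 May 2022).

23:30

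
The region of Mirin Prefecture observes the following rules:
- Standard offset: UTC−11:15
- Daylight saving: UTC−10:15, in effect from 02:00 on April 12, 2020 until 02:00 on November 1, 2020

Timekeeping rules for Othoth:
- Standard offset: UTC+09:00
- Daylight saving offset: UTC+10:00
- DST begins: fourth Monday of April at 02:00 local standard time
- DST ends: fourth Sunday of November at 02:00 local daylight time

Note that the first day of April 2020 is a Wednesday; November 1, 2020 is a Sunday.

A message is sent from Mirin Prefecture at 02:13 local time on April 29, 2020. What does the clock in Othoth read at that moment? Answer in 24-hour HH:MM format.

Daylight saving runs 12 April – 1 November; April 29, 2020 is inside that window, so Mirin Prefecture is at UTC−10:15.
02:13 Mirin Prefecture + 10h15m = 12:28 UTC.
1 April 2020 is a Wednesday, so the first Monday is April 6 and the fourth is April 27.
1 November 2020 is a Sunday, so the first Sunday is November 1 and the fourth is November 22.
At the standard offset (UTC+09:00), 12:28 UTC + 9h = 21:28 Othoth standard time.
The standard-time date in Othoth, April 29, 2020, falls between 27 April and 22 November, so daylight saving is in effect and Othoth is at UTC+10:00.
12:28 UTC + 10h = 22:28 Othoth.

22:28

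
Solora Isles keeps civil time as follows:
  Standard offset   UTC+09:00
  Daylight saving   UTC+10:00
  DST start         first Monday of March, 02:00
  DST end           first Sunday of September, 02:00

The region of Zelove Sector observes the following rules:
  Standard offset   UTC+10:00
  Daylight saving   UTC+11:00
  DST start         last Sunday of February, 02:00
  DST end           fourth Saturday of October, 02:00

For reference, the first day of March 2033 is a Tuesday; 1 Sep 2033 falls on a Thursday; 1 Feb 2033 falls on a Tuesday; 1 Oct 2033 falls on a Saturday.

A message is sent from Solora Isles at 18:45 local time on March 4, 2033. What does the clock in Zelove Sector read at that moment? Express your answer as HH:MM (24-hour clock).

20:45

1 March 2033 is a Tuesday, so the first Monday is March 7.
1 September 2033 is a Thursday, so the first Sunday is September 4.
March 4, 2033 does not fall between 7 March and 4 September, so daylight saving is not in effect and Solora Isles is at UTC+09:00.
18:45 Solora Isles − 9h = 09:45 UTC.
1 February 2033 is a Tuesday, so Sundays fall on 6, 13, 20, 27; the last is February 27.
1 October 2033 is a Saturday, so the first Saturday is October 1 and the fourth is October 22.
At the standard offset (UTC+10:00), 09:45 UTC + 10h = 19:45 Zelove Sector standard time.
The standard-time date in Zelove Sector, March 4, 2033, falls between 27 February and 22 October, so daylight saving is in effect and Zelove Sector is at UTC+11:00.
09:45 UTC + 11h = 20:45 Zelove Sector.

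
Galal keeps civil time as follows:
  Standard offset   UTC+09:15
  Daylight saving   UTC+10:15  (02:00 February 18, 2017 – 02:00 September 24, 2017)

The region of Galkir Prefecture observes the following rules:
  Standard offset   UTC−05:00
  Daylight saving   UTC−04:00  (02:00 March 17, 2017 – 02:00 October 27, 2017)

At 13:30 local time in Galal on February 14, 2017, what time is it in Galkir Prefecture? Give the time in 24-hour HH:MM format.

23:15

February 14, 2017 is outside the daylight-saving period (18 February – 24 September), so Galal is on standard time, UTC+09:15.
13:30 Galal − 9h15m = 04:15 UTC.
At the standard offset (UTC−05:00), 04:15 UTC − 5h = 23:15 Galkir Prefecture standard time (rolling into the previous day, 13 February 2017).
Daylight saving runs 17 March – 27 October; the standard-time date in Galkir Prefecture, February 13, 2017, is outside that window, so Galkir Prefecture is on standard time at UTC−05:00.
04:15 UTC − 5h = 23:15 Galkir Prefecture (rolling into the previous day, 13 February 2017).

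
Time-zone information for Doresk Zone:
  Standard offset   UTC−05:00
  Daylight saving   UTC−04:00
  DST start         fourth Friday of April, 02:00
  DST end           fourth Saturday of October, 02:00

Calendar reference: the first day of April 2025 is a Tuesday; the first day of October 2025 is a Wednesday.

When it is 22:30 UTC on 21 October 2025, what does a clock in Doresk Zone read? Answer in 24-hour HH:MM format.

18:30

1 April 2025 is a Tuesday, so the first Friday is April 4 and the fourth is April 25.
1 October 2025 is a Wednesday, so the first Saturday is October 4 and the fourth is October 25.
At the standard offset (UTC−05:00), 22:30 UTC − 5h = 17:30 Doresk Zone standard time.
The standard-time date in Doresk Zone, 21 October 2025, lies within the daylight-saving period (25 April – 25 October), so Doresk Zone is on daylight time, UTC−04:00.
22:30 UTC − 4h = 18:30 local.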